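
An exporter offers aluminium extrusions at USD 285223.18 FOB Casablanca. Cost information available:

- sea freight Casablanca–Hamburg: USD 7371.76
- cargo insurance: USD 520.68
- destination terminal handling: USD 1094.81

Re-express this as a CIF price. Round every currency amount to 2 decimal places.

CIF price: USD 293115.62

Not relevant to the conversion: destination terminal — on the buyer under both terms; not part of either seller's price.
From FOB to CIF, the seller additionally bears: freight, insurance.
CIF price = 285223.18 + 7371.76 + 520.68 = 293115.62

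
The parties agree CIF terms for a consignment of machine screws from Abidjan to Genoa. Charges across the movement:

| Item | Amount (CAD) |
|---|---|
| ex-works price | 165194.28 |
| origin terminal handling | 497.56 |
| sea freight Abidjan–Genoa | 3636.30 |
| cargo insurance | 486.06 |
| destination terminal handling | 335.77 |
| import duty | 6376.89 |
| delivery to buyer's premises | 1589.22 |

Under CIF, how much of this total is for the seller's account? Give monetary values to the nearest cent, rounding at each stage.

CIF: the seller pays costs through ocean freight and marine insurance to the destination port.
Seller's account: goods 165194.28 + origin terminal 497.56 + freight 3636.30 + insurance 486.06 = 169814.20
Buyer's account: destination terminal 335.77 + duty 6376.89 + delivery 1589.22 = 8301.88

Seller's account: CAD 169814.20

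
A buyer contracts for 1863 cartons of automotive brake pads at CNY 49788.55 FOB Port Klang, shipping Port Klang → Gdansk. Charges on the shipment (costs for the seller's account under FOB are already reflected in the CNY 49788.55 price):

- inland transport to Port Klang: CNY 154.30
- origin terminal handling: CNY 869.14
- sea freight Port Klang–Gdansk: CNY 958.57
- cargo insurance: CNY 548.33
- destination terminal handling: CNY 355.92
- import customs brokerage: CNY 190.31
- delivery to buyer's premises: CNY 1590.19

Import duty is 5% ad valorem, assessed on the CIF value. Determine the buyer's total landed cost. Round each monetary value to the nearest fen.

FOB: the seller bears costs until goods are on board at the origin port; the buyer bears freight, insurance and all costs thereafter.
Already in the invoice (seller's account under FOB): inland to port, origin terminal — exclude.
CIF value = FOB price + freight + insurance = 49788.55 + 958.57 + 548.33 = 51295.45
Import duty = 51295.45 × 5% = 2564.77
Buyer bears: freight 958.57 + insurance 548.33 + destination terminal 355.92 + brokerage 190.31 + delivery 1590.19 + duty 2564.77 = 6208.09
Landed cost = invoice 49788.55 + 6208.09 = 55996.64

Total landed cost: CNY 55996.64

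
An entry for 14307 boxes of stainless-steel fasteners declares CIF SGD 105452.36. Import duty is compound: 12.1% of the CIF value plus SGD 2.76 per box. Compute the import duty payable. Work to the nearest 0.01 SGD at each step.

Ad valorem component: 105452.36 × 12.1% = 12759.74
Specific component: 14307 × 2.76 = 39487.32
Import duty = 12759.74 + 39487.32 = 52247.06

Import duty: SGD 52247.06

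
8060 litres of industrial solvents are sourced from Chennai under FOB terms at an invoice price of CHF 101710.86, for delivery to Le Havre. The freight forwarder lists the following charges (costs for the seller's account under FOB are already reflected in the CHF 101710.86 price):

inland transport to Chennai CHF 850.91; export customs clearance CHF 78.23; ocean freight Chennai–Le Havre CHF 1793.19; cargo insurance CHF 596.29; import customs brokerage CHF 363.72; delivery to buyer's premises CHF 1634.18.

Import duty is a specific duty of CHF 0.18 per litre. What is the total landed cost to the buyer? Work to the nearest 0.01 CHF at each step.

Total landed cost: CHF 107549.04

FOB: the seller bears costs until goods are on board at the origin port; the buyer bears freight, insurance and all costs thereafter.
Already in the invoice (seller's account under FOB): inland to port, export clearance — exclude.
CIF value = FOB price + freight + insurance = 101710.86 + 1793.19 + 596.29 = 104100.34
Import duty = 8060 × 0.18 = 1450.80
Buyer bears: freight 1793.19 + insurance 596.29 + brokerage 363.72 + delivery 1634.18 + duty 1450.80 = 5838.18
Landed cost = invoice 101710.86 + 5838.18 = 107549.04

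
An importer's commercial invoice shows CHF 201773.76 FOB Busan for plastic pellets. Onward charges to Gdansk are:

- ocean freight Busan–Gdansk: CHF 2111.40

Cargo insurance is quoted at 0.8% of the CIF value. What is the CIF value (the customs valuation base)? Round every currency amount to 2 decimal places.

CIF value: CHF 205529.40

Let C be the CIF value. C = FOB price + freight + 0.8% × C
C − 0.8% × C = 201773.76 + 2111.40
0.992 × C = 203885.16
C = 203885.16 / 0.992 = 205529.40
Insurance premium = 0.8% × 205529.40 = 1644.24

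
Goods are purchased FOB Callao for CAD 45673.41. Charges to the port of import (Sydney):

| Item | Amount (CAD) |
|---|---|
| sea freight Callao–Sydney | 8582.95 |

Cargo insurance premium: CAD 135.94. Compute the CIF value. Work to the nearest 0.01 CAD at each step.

CIF = FOB price + freight + insurance
CIF = 45673.41 + 8582.95 + 135.94 = 54392.30

CIF value: CAD 54392.30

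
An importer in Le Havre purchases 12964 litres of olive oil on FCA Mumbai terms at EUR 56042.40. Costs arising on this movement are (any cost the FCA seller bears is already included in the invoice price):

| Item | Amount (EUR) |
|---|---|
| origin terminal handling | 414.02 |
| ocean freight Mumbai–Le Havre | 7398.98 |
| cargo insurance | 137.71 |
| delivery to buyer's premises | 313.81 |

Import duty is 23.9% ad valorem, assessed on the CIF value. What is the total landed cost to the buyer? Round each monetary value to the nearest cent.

Total landed cost: EUR 79601.27

FCA: the seller delivers export-cleared goods to the carrier; the buyer bears costs from that point.
CIF value = FCA price + origin terminal + freight + insurance = 56042.40 + 414.02 + 7398.98 + 137.71 = 63993.11
Import duty = 63993.11 × 23.9% = 15294.35
Buyer bears: origin terminal 414.02 + freight 7398.98 + insurance 137.71 + delivery 313.81 + duty 15294.35 = 23558.87
Landed cost = invoice 56042.40 + 23558.87 = 79601.27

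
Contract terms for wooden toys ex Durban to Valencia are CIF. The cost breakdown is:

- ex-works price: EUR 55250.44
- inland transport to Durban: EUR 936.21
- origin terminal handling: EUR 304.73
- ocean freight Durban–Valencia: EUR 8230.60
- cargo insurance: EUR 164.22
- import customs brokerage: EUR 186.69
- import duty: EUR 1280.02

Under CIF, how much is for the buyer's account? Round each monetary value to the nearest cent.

Buyer's account: EUR 1466.71

CIF: the seller pays costs through ocean freight and marine insurance to the destination port.
Seller's account: goods 55250.44 + inland to port 936.21 + origin terminal 304.73 + freight 8230.60 + insurance 164.22 = 64886.20
Buyer's account: brokerage 186.69 + duty 1280.02 = 1466.71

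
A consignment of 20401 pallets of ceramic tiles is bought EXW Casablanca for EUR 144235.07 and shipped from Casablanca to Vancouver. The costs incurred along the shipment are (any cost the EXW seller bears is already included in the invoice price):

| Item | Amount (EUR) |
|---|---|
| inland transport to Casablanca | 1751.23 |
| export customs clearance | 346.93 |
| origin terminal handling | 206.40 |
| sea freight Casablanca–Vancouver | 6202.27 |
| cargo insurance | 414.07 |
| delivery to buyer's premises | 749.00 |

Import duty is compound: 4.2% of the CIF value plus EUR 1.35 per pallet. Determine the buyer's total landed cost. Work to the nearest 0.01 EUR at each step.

EXW: the seller makes goods available at their premises; the buyer bears all onward costs.
CIF value = EXW price + inland to port + export clearance + origin terminal + freight + insurance = 144235.07 + 1751.23 + 346.93 + 206.40 + 6202.27 + 414.07 = 153155.97
Ad valorem component: 153155.97 × 4.2% = 6432.55
Specific component: 20401 × 1.35 = 27541.35
Import duty = 6432.55 + 27541.35 = 33973.90
Buyer bears: inland to port 1751.23 + export clearance 346.93 + origin terminal 206.40 + freight 6202.27 + insurance 414.07 + delivery 749.00 + duty 33973.90 = 43643.80
Landed cost = invoice 144235.07 + 43643.80 = 187878.87

Total landed cost: EUR 187878.87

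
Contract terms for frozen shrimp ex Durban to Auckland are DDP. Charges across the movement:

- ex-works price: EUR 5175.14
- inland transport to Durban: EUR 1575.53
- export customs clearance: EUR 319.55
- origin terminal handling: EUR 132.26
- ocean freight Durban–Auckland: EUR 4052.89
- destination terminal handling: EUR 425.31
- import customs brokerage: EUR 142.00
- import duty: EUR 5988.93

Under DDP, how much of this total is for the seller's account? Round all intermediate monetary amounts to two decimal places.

Seller's account: EUR 17811.61

DDP: the seller bears all costs including import duty.
Seller's account: goods 5175.14 + inland to port 1575.53 + export clearance 319.55 + origin terminal 132.26 + freight 4052.89 + destination terminal 425.31 + brokerage 142.00 + duty 5988.93 = 17811.61
Buyer's account: 0.00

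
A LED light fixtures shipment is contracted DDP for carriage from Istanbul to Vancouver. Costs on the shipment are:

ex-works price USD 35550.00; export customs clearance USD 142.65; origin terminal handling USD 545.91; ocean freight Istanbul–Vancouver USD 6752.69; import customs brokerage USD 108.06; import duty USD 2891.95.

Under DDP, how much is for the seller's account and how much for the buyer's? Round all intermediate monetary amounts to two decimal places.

DDP: the seller bears all costs including import duty.
Seller's account: goods 35550.00 + export clearance 142.65 + origin terminal 545.91 + freight 6752.69 + brokerage 108.06 + duty 2891.95 = 45991.26
Buyer's account: 0.00

Seller: USD 45991.26; buyer: USD 0.00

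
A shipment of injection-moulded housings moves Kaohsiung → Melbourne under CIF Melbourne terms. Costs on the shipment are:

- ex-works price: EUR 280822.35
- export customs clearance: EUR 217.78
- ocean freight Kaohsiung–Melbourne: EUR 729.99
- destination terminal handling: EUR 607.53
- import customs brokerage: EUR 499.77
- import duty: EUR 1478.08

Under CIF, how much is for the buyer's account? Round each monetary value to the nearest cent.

CIF: the seller pays costs through ocean freight and marine insurance to the destination port.
Seller's account: goods 280822.35 + export clearance 217.78 + freight 729.99 = 281770.12
Buyer's account: destination terminal 607.53 + brokerage 499.77 + duty 1478.08 = 2585.38

Buyer's account: EUR 2585.38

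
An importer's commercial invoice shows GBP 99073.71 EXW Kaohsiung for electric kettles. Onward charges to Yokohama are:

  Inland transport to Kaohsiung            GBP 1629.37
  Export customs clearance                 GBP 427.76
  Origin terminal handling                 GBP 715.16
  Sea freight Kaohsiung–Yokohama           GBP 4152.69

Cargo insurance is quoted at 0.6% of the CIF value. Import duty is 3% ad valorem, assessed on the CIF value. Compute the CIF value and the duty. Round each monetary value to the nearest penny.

Let C be the CIF value. C = EXW price + pre-shipment costs + freight + 0.6% × C
C − 0.6% × C = 99073.71 + 1629.37 + 427.76 + 715.16 + 4152.69
0.994 × C = 105998.69
C = 105998.69 / 0.994 = 106638.52
Insurance premium = 0.6% × 106638.52 = 639.83
Import duty = 106638.52 × 3% = 3199.16

CIF value: GBP 106638.52; import duty: GBP 3199.16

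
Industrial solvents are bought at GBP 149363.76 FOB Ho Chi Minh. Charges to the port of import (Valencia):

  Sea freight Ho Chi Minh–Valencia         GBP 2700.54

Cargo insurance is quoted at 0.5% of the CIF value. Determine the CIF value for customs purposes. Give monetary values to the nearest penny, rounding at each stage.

Let C be the CIF value. C = FOB price + freight + 0.5% × C
C − 0.5% × C = 149363.76 + 2700.54
0.995 × C = 152064.30
C = 152064.30 / 0.995 = 152828.44
Insurance premium = 0.5% × 152828.44 = 764.14

CIF value: GBP 152828.44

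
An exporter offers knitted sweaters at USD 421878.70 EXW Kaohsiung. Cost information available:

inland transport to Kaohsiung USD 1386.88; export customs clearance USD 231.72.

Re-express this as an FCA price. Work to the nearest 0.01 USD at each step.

From EXW to FCA, the seller additionally bears: inland to port, export clearance.
FCA price = 421878.70 + 1386.88 + 231.72 = 423497.30

FCA price: USD 423497.30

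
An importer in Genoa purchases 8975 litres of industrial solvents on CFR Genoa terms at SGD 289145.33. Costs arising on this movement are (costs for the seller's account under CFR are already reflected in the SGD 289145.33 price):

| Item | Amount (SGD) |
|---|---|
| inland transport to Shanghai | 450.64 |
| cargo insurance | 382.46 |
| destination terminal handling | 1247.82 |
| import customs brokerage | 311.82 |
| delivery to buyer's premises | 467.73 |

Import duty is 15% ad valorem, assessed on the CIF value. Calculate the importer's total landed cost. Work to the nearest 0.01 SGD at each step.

Total landed cost: SGD 334984.33

CFR: the seller pays costs through ocean freight to the destination port, but not insurance.
Already in the invoice (seller's account under CFR): inland to port — exclude.
CIF value = CFR price + insurance = 289145.33 + 382.46 = 289527.79
Import duty = 289527.79 × 15% = 43429.17
Buyer bears: insurance 382.46 + destination terminal 1247.82 + brokerage 311.82 + delivery 467.73 + duty 43429.17 = 45839.00
Landed cost = invoice 289145.33 + 45839.00 = 334984.33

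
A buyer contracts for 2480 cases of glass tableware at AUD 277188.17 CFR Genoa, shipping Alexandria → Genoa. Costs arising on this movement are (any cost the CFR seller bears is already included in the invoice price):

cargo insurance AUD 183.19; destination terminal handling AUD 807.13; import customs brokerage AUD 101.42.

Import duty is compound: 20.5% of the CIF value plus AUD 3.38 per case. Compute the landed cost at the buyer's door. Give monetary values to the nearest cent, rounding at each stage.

Total landed cost: AUD 343523.44

CFR: the seller pays costs through ocean freight to the destination port, but not insurance.
CIF value = CFR price + insurance = 277188.17 + 183.19 = 277371.36
Ad valorem component: 277371.36 × 20.5% = 56861.13
Specific component: 2480 × 3.38 = 8382.40
Import duty = 56861.13 + 8382.40 = 65243.53
Buyer bears: insurance 183.19 + destination terminal 807.13 + brokerage 101.42 + duty 65243.53 = 66335.27
Landed cost = invoice 277188.17 + 66335.27 = 343523.44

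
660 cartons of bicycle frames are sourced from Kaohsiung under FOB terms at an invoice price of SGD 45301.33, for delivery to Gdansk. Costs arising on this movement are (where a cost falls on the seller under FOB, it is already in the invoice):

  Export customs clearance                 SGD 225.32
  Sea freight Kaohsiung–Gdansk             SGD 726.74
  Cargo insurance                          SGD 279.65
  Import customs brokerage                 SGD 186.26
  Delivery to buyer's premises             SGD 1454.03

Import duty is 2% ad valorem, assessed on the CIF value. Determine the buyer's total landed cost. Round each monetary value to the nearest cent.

FOB: the seller bears costs until goods are on board at the origin port; the buyer bears freight, insurance and all costs thereafter.
Already in the invoice (seller's account under FOB): export clearance — exclude.
CIF value = FOB price + freight + insurance = 45301.33 + 726.74 + 279.65 = 46307.72
Import duty = 46307.72 × 2% = 926.15
Buyer bears: freight 726.74 + insurance 279.65 + brokerage 186.26 + delivery 1454.03 + duty 926.15 = 3572.83
Landed cost = invoice 45301.33 + 3572.83 = 48874.16

Total landed cost: SGD 48874.16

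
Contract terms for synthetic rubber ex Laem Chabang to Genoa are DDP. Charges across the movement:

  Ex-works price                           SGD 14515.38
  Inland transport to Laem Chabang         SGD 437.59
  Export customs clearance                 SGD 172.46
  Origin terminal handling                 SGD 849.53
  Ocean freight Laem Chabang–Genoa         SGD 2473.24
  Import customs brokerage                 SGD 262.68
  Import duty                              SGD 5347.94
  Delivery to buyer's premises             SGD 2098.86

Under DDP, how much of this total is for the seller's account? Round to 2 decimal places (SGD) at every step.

Seller's account: SGD 26157.68

DDP: the seller bears all costs including import duty.
Seller's account: goods 14515.38 + inland to port 437.59 + export clearance 172.46 + origin terminal 849.53 + freight 2473.24 + brokerage 262.68 + duty 5347.94 + delivery 2098.86 = 26157.68
Buyer's account: 0.00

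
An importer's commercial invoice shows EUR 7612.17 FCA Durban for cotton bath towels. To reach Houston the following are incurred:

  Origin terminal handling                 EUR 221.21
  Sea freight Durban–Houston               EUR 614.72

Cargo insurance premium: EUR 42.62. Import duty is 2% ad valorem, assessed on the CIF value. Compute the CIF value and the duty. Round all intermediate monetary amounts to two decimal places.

CIF = FCA price + pre-shipment costs + freight + insurance
CIF = 7612.17 + 221.21 + 614.72 + 42.62 = 8490.72
Import duty = 8490.72 × 2% = 169.81

CIF value: EUR 8490.72; import duty: EUR 169.81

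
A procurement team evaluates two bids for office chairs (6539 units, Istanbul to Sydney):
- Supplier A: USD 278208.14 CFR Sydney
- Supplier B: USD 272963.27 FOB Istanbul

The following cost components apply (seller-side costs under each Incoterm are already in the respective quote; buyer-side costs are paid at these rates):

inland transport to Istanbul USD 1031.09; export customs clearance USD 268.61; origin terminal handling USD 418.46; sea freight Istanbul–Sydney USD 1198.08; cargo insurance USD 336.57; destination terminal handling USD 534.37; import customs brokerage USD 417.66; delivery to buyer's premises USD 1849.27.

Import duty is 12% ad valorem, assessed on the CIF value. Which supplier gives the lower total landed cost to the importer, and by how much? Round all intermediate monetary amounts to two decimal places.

Supplier B is cheaper by USD 4532.41

Supplier A (CFR):
CIF value = CFR price + insurance = 278208.14 + 336.57 = 278544.71
Import duty = 278544.71 × 12% = 33425.37
Buyer bears (A): 336.57 + 534.37 + 417.66 + 1849.27 = 3137.87
Landed cost (A) = invoice 278208.14 + 3137.87 + duty 33425.37 = 314771.38
Supplier B (FOB):
CIF value = FOB price + freight + insurance = 272963.27 + 1198.08 + 336.57 = 274497.92
Import duty = 274497.92 × 12% = 32939.75
Buyer bears (B): 1198.08 + 336.57 + 534.37 + 417.66 + 1849.27 = 4335.95
Landed cost (B) = invoice 272963.27 + 4335.95 + duty 32939.75 = 310238.97
Difference = |314771.38 − 310238.97| = 4532.41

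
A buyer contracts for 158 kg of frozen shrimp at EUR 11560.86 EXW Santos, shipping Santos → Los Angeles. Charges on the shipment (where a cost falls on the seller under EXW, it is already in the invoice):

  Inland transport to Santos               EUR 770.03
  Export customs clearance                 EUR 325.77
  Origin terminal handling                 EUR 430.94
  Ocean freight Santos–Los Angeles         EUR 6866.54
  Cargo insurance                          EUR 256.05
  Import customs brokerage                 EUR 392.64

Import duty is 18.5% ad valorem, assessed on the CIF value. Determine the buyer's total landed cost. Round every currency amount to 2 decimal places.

Total landed cost: EUR 24341.72

EXW: the seller makes goods available at their premises; the buyer bears all onward costs.
CIF value = EXW price + inland to port + export clearance + origin terminal + freight + insurance = 11560.86 + 770.03 + 325.77 + 430.94 + 6866.54 + 256.05 = 20210.19
Import duty = 20210.19 × 18.5% = 3738.89
Buyer bears: inland to port 770.03 + export clearance 325.77 + origin terminal 430.94 + freight 6866.54 + insurance 256.05 + brokerage 392.64 + duty 3738.89 = 12780.86
Landed cost = invoice 11560.86 + 12780.86 = 24341.72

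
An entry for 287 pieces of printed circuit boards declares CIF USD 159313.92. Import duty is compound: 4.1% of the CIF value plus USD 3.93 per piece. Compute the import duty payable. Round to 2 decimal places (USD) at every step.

Ad valorem component: 159313.92 × 4.1% = 6531.87
Specific component: 287 × 3.93 = 1127.91
Import duty = 6531.87 + 1127.91 = 7659.78

Import duty: USD 7659.78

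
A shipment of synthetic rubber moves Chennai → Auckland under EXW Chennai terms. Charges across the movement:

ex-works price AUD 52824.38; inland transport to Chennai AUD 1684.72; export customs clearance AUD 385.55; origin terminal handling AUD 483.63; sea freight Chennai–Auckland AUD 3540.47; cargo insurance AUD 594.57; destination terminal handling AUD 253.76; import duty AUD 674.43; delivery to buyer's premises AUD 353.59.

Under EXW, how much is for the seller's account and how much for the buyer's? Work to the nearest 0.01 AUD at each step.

EXW: the seller makes goods available at their premises; the buyer bears all onward costs.
Seller's account: goods 52824.38 = 52824.38
Buyer's account: inland to port 1684.72 + export clearance 385.55 + origin terminal 483.63 + freight 3540.47 + insurance 594.57 + destination terminal 253.76 + duty 674.43 + delivery 353.59 = 7970.72

Seller: AUD 52824.38; buyer: AUD 7970.72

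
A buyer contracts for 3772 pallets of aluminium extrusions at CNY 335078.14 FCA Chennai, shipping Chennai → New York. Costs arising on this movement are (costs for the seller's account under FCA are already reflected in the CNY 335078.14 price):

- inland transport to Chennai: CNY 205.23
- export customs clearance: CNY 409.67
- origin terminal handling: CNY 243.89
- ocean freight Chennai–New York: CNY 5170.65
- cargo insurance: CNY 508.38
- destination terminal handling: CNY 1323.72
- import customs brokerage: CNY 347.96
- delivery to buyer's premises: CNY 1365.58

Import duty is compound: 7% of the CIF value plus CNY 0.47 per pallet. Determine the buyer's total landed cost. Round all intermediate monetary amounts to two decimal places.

FCA: the seller delivers export-cleared goods to the carrier; the buyer bears costs from that point.
Already in the invoice (seller's account under FCA): inland to port, export clearance — exclude.
CIF value = FCA price + origin terminal + freight + insurance = 335078.14 + 243.89 + 5170.65 + 508.38 = 341001.06
Ad valorem component: 341001.06 × 7% = 23870.07
Specific component: 3772 × 0.47 = 1772.84
Import duty = 23870.07 + 1772.84 = 25642.91
Buyer bears: origin terminal 243.89 + freight 5170.65 + insurance 508.38 + destination terminal 1323.72 + brokerage 347.96 + delivery 1365.58 + duty 25642.91 = 34603.09
Landed cost = invoice 335078.14 + 34603.09 = 369681.23

Total landed cost: CNY 369681.23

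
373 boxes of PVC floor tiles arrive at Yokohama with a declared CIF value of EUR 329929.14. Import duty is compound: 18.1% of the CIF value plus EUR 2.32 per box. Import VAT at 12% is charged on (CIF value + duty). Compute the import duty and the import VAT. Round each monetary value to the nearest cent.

Ad valorem component: 329929.14 × 18.1% = 59717.17
Specific component: 373 × 2.32 = 865.36
Import duty = 59717.17 + 865.36 = 60582.53
VAT base = CIF + duty = 329929.14 + 60582.53 = 390511.67
Import VAT = 390511.67 × 12% = 46861.40

Import duty: EUR 60582.53; import VAT: EUR 46861.40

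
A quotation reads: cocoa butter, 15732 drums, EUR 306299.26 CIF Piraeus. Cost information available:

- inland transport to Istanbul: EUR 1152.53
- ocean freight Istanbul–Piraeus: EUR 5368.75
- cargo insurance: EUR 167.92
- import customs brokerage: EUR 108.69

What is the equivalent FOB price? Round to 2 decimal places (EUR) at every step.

FOB price: EUR 300762.59

Not relevant to the conversion: inland to port — on the seller under both CIF and FOB; already in the CIF price and stays in the FOB price. brokerage — on the buyer under both terms; not part of either seller's price.
From CIF to FOB, the seller no longer bears: freight, insurance.
FOB price = 306299.26 − 5368.75 − 167.92 = 300762.59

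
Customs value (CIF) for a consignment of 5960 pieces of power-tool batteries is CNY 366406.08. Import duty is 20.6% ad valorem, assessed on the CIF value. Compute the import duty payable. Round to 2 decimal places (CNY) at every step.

Import duty: CNY 75479.65

Import duty = 366406.08 × 20.6% = 75479.65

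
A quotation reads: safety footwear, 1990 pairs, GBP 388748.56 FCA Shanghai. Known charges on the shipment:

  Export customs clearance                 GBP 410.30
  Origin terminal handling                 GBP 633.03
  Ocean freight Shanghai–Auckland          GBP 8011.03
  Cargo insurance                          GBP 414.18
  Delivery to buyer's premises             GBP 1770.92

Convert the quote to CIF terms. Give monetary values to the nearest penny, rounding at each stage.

Not relevant to the conversion: export clearance — on the seller under both FCA and CIF; already in the FCA price and stays in the CIF price. delivery — on the buyer under both terms; not part of either seller's price.
From FCA to CIF, the seller additionally bears: origin terminal, freight, insurance.
CIF price = 388748.56 + 633.03 + 8011.03 + 414.18 = 397806.80

CIF price: GBP 397806.80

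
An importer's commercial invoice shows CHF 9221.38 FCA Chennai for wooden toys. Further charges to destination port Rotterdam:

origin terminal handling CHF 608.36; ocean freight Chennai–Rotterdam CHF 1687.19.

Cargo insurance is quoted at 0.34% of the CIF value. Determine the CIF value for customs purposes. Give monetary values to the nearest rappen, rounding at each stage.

Let C be the CIF value. C = FCA price + pre-shipment costs + freight + 0.34% × C
C − 0.34% × C = 9221.38 + 608.36 + 1687.19
0.9966 × C = 11516.93
C = 11516.93 / 0.9966 = 11556.22
Insurance premium = 0.34% × 11556.22 = 39.29

CIF value: CHF 11556.22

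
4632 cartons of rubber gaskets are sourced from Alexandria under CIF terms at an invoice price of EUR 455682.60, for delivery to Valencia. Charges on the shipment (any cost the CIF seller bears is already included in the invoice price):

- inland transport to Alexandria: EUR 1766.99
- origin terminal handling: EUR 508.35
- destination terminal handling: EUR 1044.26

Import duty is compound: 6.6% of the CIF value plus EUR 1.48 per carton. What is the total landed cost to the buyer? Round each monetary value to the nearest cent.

CIF: the seller pays costs through ocean freight and marine insurance to the destination port.
Already in the invoice (seller's account under CIF): inland to port, origin terminal — exclude.
The CIF price already equals the CIF value: 455682.60
Ad valorem component: 455682.60 × 6.6% = 30075.05
Specific component: 4632 × 1.48 = 6855.36
Import duty = 30075.05 + 6855.36 = 36930.41
Buyer bears: destination terminal 1044.26 + duty 36930.41 = 37974.67
Landed cost = invoice 455682.60 + 37974.67 = 493657.27

Total landed cost: EUR 493657.27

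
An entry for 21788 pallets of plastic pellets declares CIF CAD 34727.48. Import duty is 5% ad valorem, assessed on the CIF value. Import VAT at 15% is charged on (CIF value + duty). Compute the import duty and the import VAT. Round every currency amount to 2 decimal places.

Import duty: CAD 1736.37; import VAT: CAD 5469.58

Import duty = 34727.48 × 5% = 1736.37
VAT base = CIF + duty = 34727.48 + 1736.37 = 36463.85
Import VAT = 36463.85 × 15% = 5469.58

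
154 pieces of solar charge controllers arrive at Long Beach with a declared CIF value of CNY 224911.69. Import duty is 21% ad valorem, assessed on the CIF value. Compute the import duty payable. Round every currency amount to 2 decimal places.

Import duty: CNY 47231.45

Import duty = 224911.69 × 21% = 47231.45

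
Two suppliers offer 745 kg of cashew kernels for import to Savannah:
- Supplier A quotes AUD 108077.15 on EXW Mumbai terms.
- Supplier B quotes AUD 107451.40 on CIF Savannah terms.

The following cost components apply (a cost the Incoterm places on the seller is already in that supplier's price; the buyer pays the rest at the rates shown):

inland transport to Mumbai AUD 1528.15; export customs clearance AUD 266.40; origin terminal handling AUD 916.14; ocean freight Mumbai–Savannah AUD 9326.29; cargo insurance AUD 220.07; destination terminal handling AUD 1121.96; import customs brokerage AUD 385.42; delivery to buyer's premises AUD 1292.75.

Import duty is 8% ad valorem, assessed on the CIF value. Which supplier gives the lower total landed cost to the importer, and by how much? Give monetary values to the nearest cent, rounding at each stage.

Supplier B is cheaper by AUD 13913.43

Supplier A (EXW):
CIF value = EXW price + inland to port + export clearance + origin terminal + freight + insurance = 108077.15 + 1528.15 + 266.40 + 916.14 + 9326.29 + 220.07 = 120334.20
Import duty = 120334.20 × 8% = 9626.74
Buyer bears (A): 1528.15 + 266.40 + 916.14 + 9326.29 + 220.07 + 1121.96 + 385.42 + 1292.75 = 15057.18
Landed cost (A) = invoice 108077.15 + 15057.18 + duty 9626.74 = 132761.07
Supplier B (CIF):
The CIF price already equals the CIF value: 107451.40
Import duty = 107451.40 × 8% = 8596.11
Buyer bears (B): 1121.96 + 385.42 + 1292.75 = 2800.13
Landed cost (B) = invoice 107451.40 + 2800.13 + duty 8596.11 = 118847.64
Difference = |132761.07 − 118847.64| = 13913.43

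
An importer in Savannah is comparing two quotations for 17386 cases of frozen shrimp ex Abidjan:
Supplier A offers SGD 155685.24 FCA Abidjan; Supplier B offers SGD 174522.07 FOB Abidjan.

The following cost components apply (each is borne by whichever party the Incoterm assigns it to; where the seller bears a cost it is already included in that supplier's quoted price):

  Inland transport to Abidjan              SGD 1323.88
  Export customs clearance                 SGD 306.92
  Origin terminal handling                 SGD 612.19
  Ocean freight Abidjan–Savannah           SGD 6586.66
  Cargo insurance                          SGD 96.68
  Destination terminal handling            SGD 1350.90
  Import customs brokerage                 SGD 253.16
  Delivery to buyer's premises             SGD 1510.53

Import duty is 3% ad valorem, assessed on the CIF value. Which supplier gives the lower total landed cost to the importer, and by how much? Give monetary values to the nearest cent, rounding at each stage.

Supplier A (FCA):
CIF value = FCA price + origin terminal + freight + insurance = 155685.24 + 612.19 + 6586.66 + 96.68 = 162980.77
Import duty = 162980.77 × 3% = 4889.42
Buyer bears (A): 612.19 + 6586.66 + 96.68 + 1350.90 + 253.16 + 1510.53 = 10410.12
Landed cost (A) = invoice 155685.24 + 10410.12 + duty 4889.42 = 170984.78
Supplier B (FOB):
CIF value = FOB price + freight + insurance = 174522.07 + 6586.66 + 96.68 = 181205.41
Import duty = 181205.41 × 3% = 5436.16
Buyer bears (B): 6586.66 + 96.68 + 1350.90 + 253.16 + 1510.53 = 9797.93
Landed cost (B) = invoice 174522.07 + 9797.93 + duty 5436.16 = 189756.16
Difference = |170984.78 − 189756.16| = 18771.38

Supplier A is cheaper by SGD 18771.38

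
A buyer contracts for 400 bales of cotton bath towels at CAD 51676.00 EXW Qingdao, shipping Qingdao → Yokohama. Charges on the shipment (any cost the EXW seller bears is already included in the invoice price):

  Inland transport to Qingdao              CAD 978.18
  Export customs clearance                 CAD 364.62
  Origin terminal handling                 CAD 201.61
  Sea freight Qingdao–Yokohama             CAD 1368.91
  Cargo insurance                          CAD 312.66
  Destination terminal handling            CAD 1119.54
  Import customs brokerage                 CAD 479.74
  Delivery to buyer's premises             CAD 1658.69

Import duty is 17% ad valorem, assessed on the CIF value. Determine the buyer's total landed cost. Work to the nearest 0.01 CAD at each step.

Total landed cost: CAD 67493.29

EXW: the seller makes goods available at their premises; the buyer bears all onward costs.
CIF value = EXW price + inland to port + export clearance + origin terminal + freight + insurance = 51676.00 + 978.18 + 364.62 + 201.61 + 1368.91 + 312.66 = 54901.98
Import duty = 54901.98 × 17% = 9333.34
Buyer bears: inland to port 978.18 + export clearance 364.62 + origin terminal 201.61 + freight 1368.91 + insurance 312.66 + destination terminal 1119.54 + brokerage 479.74 + delivery 1658.69 + duty 9333.34 = 15817.29
Landed cost = invoice 51676.00 + 15817.29 = 67493.29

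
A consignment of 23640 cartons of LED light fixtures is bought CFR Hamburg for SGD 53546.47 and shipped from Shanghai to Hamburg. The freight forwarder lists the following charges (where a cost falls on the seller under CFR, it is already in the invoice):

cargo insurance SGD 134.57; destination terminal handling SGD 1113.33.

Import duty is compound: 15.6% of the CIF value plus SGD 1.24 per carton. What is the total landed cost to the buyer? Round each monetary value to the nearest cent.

Total landed cost: SGD 92482.21

CFR: the seller pays costs through ocean freight to the destination port, but not insurance.
CIF value = CFR price + insurance = 53546.47 + 134.57 = 53681.04
Ad valorem component: 53681.04 × 15.6% = 8374.24
Specific component: 23640 × 1.24 = 29313.60
Import duty = 8374.24 + 29313.60 = 37687.84
Buyer bears: insurance 134.57 + destination terminal 1113.33 + duty 37687.84 = 38935.74
Landed cost = invoice 53546.47 + 38935.74 = 92482.21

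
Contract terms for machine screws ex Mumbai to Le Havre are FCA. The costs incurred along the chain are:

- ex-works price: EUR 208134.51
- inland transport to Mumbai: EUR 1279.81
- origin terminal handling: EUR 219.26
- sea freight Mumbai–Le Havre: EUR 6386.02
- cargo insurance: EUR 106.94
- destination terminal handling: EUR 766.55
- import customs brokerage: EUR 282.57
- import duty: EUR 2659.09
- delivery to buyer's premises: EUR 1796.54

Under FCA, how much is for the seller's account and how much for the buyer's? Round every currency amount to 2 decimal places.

FCA: the seller delivers export-cleared goods to the carrier; the buyer bears costs from that point.
Seller's account: goods 208134.51 + inland to port 1279.81 = 209414.32
Buyer's account: origin terminal 219.26 + freight 6386.02 + insurance 106.94 + destination terminal 766.55 + brokerage 282.57 + duty 2659.09 + delivery 1796.54 = 12216.97

Seller: EUR 209414.32; buyer: EUR 12216.97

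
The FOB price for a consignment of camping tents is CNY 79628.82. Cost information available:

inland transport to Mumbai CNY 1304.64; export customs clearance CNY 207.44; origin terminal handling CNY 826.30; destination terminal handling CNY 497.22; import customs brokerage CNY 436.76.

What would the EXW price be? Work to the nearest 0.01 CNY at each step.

Not relevant to the conversion: brokerage, destination terminal — on the buyer under both terms; not part of either seller's price.
From FOB to EXW, the seller no longer bears: inland to port, export clearance, origin terminal.
EXW price = 79628.82 − 1304.64 − 207.44 − 826.30 = 77290.44

EXW price: CNY 77290.44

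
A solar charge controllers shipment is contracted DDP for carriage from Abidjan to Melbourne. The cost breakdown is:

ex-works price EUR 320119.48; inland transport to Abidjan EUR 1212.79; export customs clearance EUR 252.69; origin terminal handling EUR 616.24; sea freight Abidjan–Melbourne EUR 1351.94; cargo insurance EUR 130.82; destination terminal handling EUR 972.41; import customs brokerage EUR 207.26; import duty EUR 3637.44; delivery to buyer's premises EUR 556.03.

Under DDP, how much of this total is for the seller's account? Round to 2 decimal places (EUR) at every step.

Seller's account: EUR 329057.10

DDP: the seller bears all costs including import duty.
Seller's account: goods 320119.48 + inland to port 1212.79 + export clearance 252.69 + origin terminal 616.24 + freight 1351.94 + insurance 130.82 + destination terminal 972.41 + brokerage 207.26 + duty 3637.44 + delivery 556.03 = 329057.10
Buyer's account: 0.00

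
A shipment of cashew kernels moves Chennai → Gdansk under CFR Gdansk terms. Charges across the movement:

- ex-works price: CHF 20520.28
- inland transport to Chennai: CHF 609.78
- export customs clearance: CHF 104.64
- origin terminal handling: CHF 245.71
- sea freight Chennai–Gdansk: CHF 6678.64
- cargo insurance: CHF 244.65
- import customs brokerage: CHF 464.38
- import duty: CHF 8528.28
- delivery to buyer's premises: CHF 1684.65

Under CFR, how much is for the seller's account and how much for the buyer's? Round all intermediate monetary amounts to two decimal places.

CFR: the seller pays costs through ocean freight to the destination port, but not insurance.
Seller's account: goods 20520.28 + inland to port 609.78 + export clearance 104.64 + origin terminal 245.71 + freight 6678.64 = 28159.05
Buyer's account: insurance 244.65 + brokerage 464.38 + duty 8528.28 + delivery 1684.65 = 10921.96

Seller: CHF 28159.05; buyer: CHF 10921.96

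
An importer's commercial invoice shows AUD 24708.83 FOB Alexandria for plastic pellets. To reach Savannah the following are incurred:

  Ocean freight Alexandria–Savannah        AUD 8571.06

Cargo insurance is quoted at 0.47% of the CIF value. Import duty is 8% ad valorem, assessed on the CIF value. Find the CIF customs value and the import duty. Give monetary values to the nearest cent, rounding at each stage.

Let C be the CIF value. C = FOB price + freight + 0.47% × C
C − 0.47% × C = 24708.83 + 8571.06
0.9953 × C = 33279.89
C = 33279.89 / 0.9953 = 33437.04
Insurance premium = 0.47% × 33437.04 = 157.15
Import duty = 33437.04 × 8% = 2674.96

CIF value: AUD 33437.04; import duty: AUD 2674.96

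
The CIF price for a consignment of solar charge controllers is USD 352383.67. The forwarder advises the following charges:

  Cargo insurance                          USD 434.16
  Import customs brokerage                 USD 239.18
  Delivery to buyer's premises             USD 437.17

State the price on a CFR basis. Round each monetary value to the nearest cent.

CFR price: USD 351949.51

Not relevant to the conversion: delivery, brokerage — on the buyer under both terms; not part of either seller's price.
From CIF to CFR, the seller no longer bears: insurance.
CFR price = 352383.67 − 434.16 = 351949.51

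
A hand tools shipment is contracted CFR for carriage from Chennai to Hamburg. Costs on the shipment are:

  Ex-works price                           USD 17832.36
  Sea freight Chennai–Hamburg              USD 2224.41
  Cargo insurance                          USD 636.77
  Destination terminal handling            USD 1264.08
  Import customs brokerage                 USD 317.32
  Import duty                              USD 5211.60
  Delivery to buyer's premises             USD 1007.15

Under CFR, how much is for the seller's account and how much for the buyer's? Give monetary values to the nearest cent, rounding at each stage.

CFR: the seller pays costs through ocean freight to the destination port, but not insurance.
Seller's account: goods 17832.36 + freight 2224.41 = 20056.77
Buyer's account: insurance 636.77 + destination terminal 1264.08 + brokerage 317.32 + duty 5211.60 + delivery 1007.15 = 8436.92

Seller: USD 20056.77; buyer: USD 8436.92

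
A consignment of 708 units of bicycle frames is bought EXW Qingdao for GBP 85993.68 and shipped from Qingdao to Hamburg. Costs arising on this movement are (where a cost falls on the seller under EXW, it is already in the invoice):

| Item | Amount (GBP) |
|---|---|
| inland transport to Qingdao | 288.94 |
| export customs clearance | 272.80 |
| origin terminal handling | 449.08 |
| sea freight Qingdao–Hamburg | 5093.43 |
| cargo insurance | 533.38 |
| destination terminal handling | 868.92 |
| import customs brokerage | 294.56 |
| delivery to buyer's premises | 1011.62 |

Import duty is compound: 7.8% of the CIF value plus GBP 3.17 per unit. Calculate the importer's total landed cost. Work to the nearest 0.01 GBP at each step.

EXW: the seller makes goods available at their premises; the buyer bears all onward costs.
CIF value = EXW price + inland to port + export clearance + origin terminal + freight + insurance = 85993.68 + 288.94 + 272.80 + 449.08 + 5093.43 + 533.38 = 92631.31
Ad valorem component: 92631.31 × 7.8% = 7225.24
Specific component: 708 × 3.17 = 2244.36
Import duty = 7225.24 + 2244.36 = 9469.60
Buyer bears: inland to port 288.94 + export clearance 272.80 + origin terminal 449.08 + freight 5093.43 + insurance 533.38 + destination terminal 868.92 + brokerage 294.56 + delivery 1011.62 + duty 9469.60 = 18282.33
Landed cost = invoice 85993.68 + 18282.33 = 104276.01

Total landed cost: GBP 104276.01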